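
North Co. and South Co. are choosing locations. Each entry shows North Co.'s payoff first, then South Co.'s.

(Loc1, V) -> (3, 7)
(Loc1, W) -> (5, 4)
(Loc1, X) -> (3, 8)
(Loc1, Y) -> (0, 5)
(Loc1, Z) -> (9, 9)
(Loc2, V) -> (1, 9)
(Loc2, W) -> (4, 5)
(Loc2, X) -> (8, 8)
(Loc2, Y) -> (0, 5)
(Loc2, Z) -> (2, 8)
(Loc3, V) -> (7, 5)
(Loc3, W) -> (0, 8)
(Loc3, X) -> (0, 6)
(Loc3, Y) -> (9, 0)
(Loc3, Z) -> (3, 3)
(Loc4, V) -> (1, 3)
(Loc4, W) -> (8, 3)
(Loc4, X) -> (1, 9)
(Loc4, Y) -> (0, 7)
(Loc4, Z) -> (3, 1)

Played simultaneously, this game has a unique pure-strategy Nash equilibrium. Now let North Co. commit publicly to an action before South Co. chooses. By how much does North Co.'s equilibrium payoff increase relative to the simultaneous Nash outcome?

0

Work backward from South Co.'s decision.
- Loc1 → South Co. plays Z (best of 7, 4, 8, 5, 9); North Co. gets 9.
- Loc2 → South Co. plays V (best of 9, 5, 8, 5, 8); North Co. gets 1.
- Loc3 → South Co. plays W (best of 5, 8, 6, 0, 3); North Co. gets 0.
- Loc4 → South Co. plays X (best of 3, 3, 9, 7, 1); North Co. gets 1.
Maximizing over 9, 1, 0, 1, North Co. chooses Loc1. Subgame-perfect outcome: (Loc1, Z) with payoffs (9, 9).
Now find the simultaneous Nash equilibrium.
North Co.'s best replies: V→Loc3; W→Loc4; X→Loc2; Y→Loc3; Z→Loc1.
South Co.'s best replies: Loc1→Z; Loc2→V; Loc3→W; Loc4→X.
The unique mutual best reply is (Loc1, Z), giving (9, 9).
North Co.'s commitment gain: 9 − 9 = 0.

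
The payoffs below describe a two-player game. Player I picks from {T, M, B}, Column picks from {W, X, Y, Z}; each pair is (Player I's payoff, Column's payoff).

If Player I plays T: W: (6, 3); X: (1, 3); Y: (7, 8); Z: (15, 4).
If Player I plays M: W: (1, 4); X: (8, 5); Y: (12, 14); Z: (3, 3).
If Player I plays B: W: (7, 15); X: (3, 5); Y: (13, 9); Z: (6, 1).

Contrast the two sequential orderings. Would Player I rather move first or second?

If Player I leads: Column's best replies are T→Y, M→Y, B→W; Player I's induced payoffs 7, 12, 7; outcome (M, Y), payoffs (12, 14).
If Column leads: Player I's best replies are W→B, X→M, Y→B, Z→T; Column's induced payoffs 15, 5, 9, 4; outcome (B, W), payoffs (7, 15).
Player I gets 12 moving first and 7 moving second, so Player I prefers to move first.

first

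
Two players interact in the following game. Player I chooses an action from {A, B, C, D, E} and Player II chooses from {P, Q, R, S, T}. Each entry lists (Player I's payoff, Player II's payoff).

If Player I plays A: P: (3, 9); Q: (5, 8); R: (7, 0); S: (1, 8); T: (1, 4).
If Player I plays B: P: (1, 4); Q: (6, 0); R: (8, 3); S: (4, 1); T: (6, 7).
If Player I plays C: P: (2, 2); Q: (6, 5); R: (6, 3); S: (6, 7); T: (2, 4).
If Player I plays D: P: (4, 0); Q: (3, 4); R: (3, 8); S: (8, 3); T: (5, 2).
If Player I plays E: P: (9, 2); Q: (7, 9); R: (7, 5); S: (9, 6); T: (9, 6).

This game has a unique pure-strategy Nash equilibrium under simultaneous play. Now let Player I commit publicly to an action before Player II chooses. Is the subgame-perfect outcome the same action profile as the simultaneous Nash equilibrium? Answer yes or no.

Backward induction with Player I moving first.
- A: Player II compares 9, 8, 0, 8, 4 and picks P; Player I would get 3.
- B: Player II compares 4, 0, 3, 1, 7 and picks T; Player I would get 6.
- C: Player II compares 2, 5, 3, 7, 4 and picks S; Player I would get 6.
- D: Player II compares 0, 4, 8, 3, 2 and picks R; Player I would get 3.
- E: Player II compares 2, 9, 5, 6, 6 and picks Q; Player I would get 7.
Player I's induced payoffs are 3, 6, 6, 3, 7, so Player I commits to E. Subgame-perfect outcome: (E, Q) with payoffs (7, 9).
For the simultaneous game, intersect best replies.
Player I's best replies: P→E; Q→E; R→B; S→E; T→E.
Player II's best replies: A→P; B→T; C→S; D→R; E→Q.
Only (E, Q) has each player best-responding; Nash payoffs (7, 9).
Sequential outcome (E, Q) coincides with the Nash profile (E, Q).

yes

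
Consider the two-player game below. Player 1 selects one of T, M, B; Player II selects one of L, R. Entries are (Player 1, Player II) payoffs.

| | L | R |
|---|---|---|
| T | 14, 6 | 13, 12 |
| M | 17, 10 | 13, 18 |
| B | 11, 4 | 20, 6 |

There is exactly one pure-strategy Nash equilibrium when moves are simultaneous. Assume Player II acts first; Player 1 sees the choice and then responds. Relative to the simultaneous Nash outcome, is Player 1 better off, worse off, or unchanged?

worse off

Work backward from Player 1's decision.
- L → Player 1 plays M (best of 14, 17, 11); Player II gets 10.
- R → Player 1 plays B (best of 13, 13, 20); Player II gets 6.
Among 10, 6, the best is 10 at L. Subgame-perfect outcome: (M, L) with payoffs (17, 10).
Now find the simultaneous Nash equilibrium.
Player 1's best replies: L→M; R→B.
Player II's best replies: T→R; M→R; B→R.
The unique mutual best reply is (B, R), giving (20, 6).
Player 1 earns 17 sequentially versus 20 at the Nash outcome: worse off.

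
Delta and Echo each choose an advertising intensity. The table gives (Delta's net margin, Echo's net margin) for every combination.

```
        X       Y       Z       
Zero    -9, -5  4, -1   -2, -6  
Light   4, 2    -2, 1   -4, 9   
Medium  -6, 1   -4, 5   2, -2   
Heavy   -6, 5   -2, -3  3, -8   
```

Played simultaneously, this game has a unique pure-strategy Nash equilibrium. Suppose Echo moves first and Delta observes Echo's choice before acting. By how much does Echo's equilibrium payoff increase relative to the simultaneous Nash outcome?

3

Work backward from Delta's decision.
- X → Delta plays Light (best of -9, 4, -6, -6); Echo gets 2.
- Y → Delta plays Zero (best of 4, -2, -4, -2); Echo gets -1.
- Z → Delta plays Heavy (best of -2, -4, 2, 3); Echo gets -8.
Echo's induced payoffs are 2, -1, -8, so Echo commits to X. Subgame-perfect outcome: (Light, X) with payoffs (4, 2).
Under simultaneous play:
Delta's best replies: X→Light; Y→Zero; Z→Heavy.
Echo's best replies: Zero→Y; Light→Z; Medium→Y; Heavy→X.
Only (Zero, Y) has each player best-responding; Nash payoffs (4, -1).
Echo's commitment gain: 2 − -1 = 3.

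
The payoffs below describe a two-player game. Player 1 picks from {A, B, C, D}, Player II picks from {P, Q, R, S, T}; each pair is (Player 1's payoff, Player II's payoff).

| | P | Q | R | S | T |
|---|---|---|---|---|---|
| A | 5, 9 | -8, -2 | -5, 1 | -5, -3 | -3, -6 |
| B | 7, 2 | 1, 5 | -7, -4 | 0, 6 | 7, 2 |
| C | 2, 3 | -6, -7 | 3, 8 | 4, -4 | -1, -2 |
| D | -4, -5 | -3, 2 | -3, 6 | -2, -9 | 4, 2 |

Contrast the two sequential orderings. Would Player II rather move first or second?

If Player 1 leads: Player II's best replies are A→P, B→S, C→R, D→R; Player 1's induced payoffs 5, 0, 3, -3; outcome (A, P), payoffs (5, 9).
If Player II leads: Player 1's best replies are P→B, Q→B, R→C, S→C, T→B; Player II's induced payoffs 2, 5, 8, -4, 2; outcome (C, R), payoffs (3, 8).
Player II gets 8 moving first and 9 moving second, so Player II prefers to move second.

second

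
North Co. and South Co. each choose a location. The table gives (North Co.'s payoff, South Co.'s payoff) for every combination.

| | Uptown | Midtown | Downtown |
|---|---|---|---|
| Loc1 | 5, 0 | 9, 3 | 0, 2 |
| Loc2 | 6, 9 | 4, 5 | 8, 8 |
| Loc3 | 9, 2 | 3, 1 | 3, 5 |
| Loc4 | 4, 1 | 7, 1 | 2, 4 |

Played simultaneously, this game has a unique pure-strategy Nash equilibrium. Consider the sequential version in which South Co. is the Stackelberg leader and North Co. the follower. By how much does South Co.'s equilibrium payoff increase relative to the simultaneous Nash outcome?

5

North Co. best-responds to each possible South Co. move:
- Uptown → North Co. plays Loc3 (best of 5, 6, 9, 4); South Co. gets 2.
- Midtown → North Co. plays Loc1 (best of 9, 4, 3, 7); South Co. gets 3.
- Downtown → North Co. plays Loc2 (best of 0, 8, 3, 2); South Co. gets 8.
South Co.'s induced payoffs are 2, 3, 8, so South Co. commits to Downtown. Subgame-perfect outcome: (Loc2, Downtown) with payoffs (8, 8).
For the simultaneous game, intersect best replies.
North Co.'s best replies: Uptown→Loc3; Midtown→Loc1; Downtown→Loc2.
South Co.'s best replies: Loc1→Midtown; Loc2→Uptown; Loc3→Downtown; Loc4→Downtown.
Only (Loc1, Midtown) has each player best-responding; Nash payoffs (9, 3).
South Co.'s commitment gain: 8 − 3 = 5.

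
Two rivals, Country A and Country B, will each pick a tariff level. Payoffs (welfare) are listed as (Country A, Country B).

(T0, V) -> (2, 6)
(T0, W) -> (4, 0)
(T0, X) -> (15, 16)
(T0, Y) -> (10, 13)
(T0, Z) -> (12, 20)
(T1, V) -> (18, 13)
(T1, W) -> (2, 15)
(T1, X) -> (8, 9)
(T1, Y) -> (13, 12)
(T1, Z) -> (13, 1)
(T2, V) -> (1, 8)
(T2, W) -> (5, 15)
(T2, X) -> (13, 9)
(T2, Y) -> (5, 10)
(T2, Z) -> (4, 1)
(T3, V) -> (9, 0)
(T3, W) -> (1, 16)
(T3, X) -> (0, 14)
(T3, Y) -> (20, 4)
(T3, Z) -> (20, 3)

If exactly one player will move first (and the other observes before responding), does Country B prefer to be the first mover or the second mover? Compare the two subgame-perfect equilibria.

If Country A leads: Country B's best replies are T0→Z, T1→W, T2→W, T3→W; Country A's induced payoffs 12, 2, 5, 1; outcome (T0, Z), payoffs (12, 20).
If Country B leads: Country A's best replies are V→T1, W→T2, X→T0, Y→T3, Z→T3; Country B's induced payoffs 13, 15, 16, 4, 3; outcome (T0, X), payoffs (15, 16).
Country B gets 16 moving first and 20 moving second, so Country B prefers to move second.

second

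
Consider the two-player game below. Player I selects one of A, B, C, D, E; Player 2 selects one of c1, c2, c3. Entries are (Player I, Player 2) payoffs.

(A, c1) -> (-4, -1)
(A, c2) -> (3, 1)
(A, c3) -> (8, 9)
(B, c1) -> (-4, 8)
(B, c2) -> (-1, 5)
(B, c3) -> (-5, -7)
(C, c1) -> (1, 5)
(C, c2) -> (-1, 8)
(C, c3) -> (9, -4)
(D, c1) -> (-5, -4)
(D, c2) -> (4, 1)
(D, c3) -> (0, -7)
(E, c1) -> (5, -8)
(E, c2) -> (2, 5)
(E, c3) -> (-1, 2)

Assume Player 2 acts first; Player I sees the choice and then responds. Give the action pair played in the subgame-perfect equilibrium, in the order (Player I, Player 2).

(D, c2)

Solve by backward induction (Player 2 leads).
- c1 → Player I plays E (best of -4, -4, 1, -5, 5); Player 2 gets -8.
- c2 → Player I plays D (best of 3, -1, -1, 4, 2); Player 2 gets 1.
- c3 → Player I plays C (best of 8, -5, 9, 0, -1); Player 2 gets -4.
Player 2's induced payoffs are -8, 1, -4, so Player 2 commits to c2. Subgame-perfect outcome: (D, c2) with payoffs (4, 1).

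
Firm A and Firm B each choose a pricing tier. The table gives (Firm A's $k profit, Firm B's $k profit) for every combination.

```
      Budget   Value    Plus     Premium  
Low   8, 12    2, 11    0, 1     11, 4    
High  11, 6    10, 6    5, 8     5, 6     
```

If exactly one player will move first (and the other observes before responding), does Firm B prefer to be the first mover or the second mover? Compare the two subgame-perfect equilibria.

If Firm A leads: Firm B's best replies are Low→Budget, High→Plus; Firm A's induced payoffs 8, 5; outcome (Low, Budget), payoffs (8, 12).
If Firm B leads: Firm A's best replies are Budget→High, Value→High, Plus→High, Premium→Low; Firm B's induced payoffs 6, 6, 8, 4; outcome (High, Plus), payoffs (5, 8).
Firm B gets 8 moving first and 12 moving second, so Firm B prefers to move second.

second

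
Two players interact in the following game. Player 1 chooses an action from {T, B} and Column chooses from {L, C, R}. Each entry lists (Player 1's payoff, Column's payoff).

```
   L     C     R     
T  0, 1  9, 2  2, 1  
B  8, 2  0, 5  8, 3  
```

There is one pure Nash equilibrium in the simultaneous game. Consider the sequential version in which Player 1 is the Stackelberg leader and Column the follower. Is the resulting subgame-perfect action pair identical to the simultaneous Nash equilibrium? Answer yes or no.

yes

Solve by backward induction (Player 1 leads).
- T: BR = C, leader payoff 9.
- B: BR = C, leader payoff 0.
Maximizing over 9, 0, Player 1 chooses T. Subgame-perfect outcome: (T, C) with payoffs (9, 2).
Under simultaneous play:
Player 1's best replies: L→B; C→T; R→B.
Column's best replies: T→C; B→C.
Only (T, C) has each player best-responding; Nash payoffs (9, 2).
Sequential outcome (T, C) coincides with the Nash profile (T, C).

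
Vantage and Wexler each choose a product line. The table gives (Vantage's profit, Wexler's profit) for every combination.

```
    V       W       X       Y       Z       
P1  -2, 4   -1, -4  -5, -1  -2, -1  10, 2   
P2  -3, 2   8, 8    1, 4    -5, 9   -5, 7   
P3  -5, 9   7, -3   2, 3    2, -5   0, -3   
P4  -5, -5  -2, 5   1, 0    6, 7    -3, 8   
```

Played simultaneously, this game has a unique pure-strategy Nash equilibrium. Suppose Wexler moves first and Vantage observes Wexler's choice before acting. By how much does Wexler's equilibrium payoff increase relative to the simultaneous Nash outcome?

4

Backward induction with Wexler moving first.
- V: Vantage compares -2, -3, -5, -5 and picks P1; Wexler would get 4.
- W: Vantage compares -1, 8, 7, -2 and picks P2; Wexler would get 8.
- X: Vantage compares -5, 1, 2, 1 and picks P3; Wexler would get 3.
- Y: Vantage compares -2, -5, 2, 6 and picks P4; Wexler would get 7.
- Z: Vantage compares 10, -5, 0, -3 and picks P1; Wexler would get 2.
Maximizing over 4, 8, 3, 7, 2, Wexler chooses W. Subgame-perfect outcome: (P2, W) with payoffs (8, 8).
For the simultaneous game, intersect best replies.
Vantage's best replies: V→P1; W→P2; X→P3; Y→P4; Z→P1.
Wexler's best replies: P1→V; P2→Y; P3→V; P4→Z.
The unique mutual best reply is (P1, V), giving (-2, 4).
Wexler's commitment gain: 8 − 4 = 4.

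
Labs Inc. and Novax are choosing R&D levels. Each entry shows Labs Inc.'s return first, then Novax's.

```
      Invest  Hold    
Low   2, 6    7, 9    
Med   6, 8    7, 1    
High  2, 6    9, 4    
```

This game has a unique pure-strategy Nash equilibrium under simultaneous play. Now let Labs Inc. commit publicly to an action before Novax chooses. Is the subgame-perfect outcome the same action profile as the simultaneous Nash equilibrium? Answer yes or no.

Backward induction with Labs Inc. moving first.
- Low: Novax compares 6, 9 and picks Hold; Labs Inc. would get 7.
- Med: Novax compares 8, 1 and picks Invest; Labs Inc. would get 6.
- High: Novax compares 6, 4 and picks Invest; Labs Inc. would get 2.
Among 7, 6, 2, the best is 7 at Low. Subgame-perfect outcome: (Low, Hold) with payoffs (7, 9).
For the simultaneous game, intersect best replies.
Labs Inc.'s best replies: Invest→Med; Hold→High.
Novax's best replies: Low→Hold; Med→Invest; High→Invest.
The unique mutual best reply is (Med, Invest), giving (6, 8).
Sequential outcome (Low, Hold) differs from the Nash profile (Med, Invest).

no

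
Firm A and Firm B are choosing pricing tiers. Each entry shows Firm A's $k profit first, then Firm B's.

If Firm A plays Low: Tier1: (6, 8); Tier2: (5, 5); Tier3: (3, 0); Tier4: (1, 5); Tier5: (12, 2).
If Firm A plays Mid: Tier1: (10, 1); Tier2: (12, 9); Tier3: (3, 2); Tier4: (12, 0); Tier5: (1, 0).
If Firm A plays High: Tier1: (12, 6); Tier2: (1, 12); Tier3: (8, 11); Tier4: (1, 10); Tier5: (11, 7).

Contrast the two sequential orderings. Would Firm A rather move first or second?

first

If Firm A leads: Firm B's best replies are Low→Tier1, Mid→Tier2, High→Tier2; Firm A's induced payoffs 6, 12, 1; outcome (Mid, Tier2), payoffs (12, 9).
If Firm B leads: Firm A's best replies are Tier1→High, Tier2→Mid, Tier3→High, Tier4→Mid, Tier5→Low; Firm B's induced payoffs 6, 9, 11, 0, 2; outcome (High, Tier3), payoffs (8, 11).
Firm A gets 12 moving first and 8 moving second, so Firm A prefers to move first.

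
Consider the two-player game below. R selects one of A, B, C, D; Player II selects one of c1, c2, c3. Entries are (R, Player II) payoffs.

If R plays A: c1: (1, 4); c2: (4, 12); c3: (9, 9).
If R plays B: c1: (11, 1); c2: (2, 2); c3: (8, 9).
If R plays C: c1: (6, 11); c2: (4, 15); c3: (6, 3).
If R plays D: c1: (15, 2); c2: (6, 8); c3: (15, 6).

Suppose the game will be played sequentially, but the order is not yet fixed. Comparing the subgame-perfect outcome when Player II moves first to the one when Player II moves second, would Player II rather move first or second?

If R leads: Player II's best replies are A→c2, B→c3, C→c2, D→c2; R's induced payoffs 4, 8, 4, 6; outcome (B, c3), payoffs (8, 9).
If Player II leads: R's best replies are c1→D, c2→D, c3→D; Player II's induced payoffs 2, 8, 6; outcome (D, c2), payoffs (6, 8).
Player II gets 8 moving first and 9 moving second, so Player II prefers to move second.

second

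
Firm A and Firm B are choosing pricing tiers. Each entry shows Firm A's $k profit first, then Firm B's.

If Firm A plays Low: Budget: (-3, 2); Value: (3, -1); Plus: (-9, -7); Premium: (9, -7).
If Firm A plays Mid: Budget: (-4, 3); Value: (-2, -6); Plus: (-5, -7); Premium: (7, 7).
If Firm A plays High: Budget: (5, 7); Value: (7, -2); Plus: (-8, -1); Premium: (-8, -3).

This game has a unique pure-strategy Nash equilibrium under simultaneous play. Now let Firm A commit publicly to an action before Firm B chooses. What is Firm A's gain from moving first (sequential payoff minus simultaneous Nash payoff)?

Solve by backward induction (Firm A leads).
- Low → Firm B plays Budget (best of 2, -1, -7, -7); Firm A gets -3.
- Mid → Firm B plays Premium (best of 3, -6, -7, 7); Firm A gets 7.
- High → Firm B plays Budget (best of 7, -2, -1, -3); Firm A gets 5.
Firm A's induced payoffs are -3, 7, 5, so Firm A commits to Mid. Subgame-perfect outcome: (Mid, Premium) with payoffs (7, 7).
Under simultaneous play:
Firm A's best replies: Budget→High; Value→High; Plus→Mid; Premium→Low.
Firm B's best replies: Low→Budget; Mid→Premium; High→Budget.
The unique mutual best reply is (High, Budget), giving (5, 7).
Firm A's commitment gain: 7 − 5 = 2.

2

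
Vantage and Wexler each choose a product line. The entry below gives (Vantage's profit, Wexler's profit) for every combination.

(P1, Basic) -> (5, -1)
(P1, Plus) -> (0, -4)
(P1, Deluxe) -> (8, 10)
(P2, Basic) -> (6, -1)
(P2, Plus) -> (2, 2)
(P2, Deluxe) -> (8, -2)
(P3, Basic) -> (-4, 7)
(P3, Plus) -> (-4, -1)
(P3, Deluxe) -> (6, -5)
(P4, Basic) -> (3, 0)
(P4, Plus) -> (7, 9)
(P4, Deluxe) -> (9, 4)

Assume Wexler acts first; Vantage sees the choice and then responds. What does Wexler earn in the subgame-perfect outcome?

9

Solve by backward induction (Wexler leads).
- Basic: BR = P2, leader payoff -1.
- Plus: BR = P4, leader payoff 9.
- Deluxe: BR = P4, leader payoff 4.
Maximizing over -1, 9, 4, Wexler chooses Plus. Subgame-perfect outcome: (P4, Plus) with payoffs (7, 9).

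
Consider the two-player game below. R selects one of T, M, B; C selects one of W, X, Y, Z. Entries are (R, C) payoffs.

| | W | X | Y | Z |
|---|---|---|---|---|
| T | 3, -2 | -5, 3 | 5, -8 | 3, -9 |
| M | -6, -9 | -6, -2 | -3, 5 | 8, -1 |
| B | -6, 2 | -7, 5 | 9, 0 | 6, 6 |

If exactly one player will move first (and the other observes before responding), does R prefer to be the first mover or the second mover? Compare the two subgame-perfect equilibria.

If R leads: C's best replies are T→X, M→Y, B→Z; R's induced payoffs -5, -3, 6; outcome (B, Z), payoffs (6, 6).
If C leads: R's best replies are W→T, X→T, Y→B, Z→M; C's induced payoffs -2, 3, 0, -1; outcome (T, X), payoffs (-5, 3).
R gets 6 moving first and -5 moving second, so R prefers to move first.

first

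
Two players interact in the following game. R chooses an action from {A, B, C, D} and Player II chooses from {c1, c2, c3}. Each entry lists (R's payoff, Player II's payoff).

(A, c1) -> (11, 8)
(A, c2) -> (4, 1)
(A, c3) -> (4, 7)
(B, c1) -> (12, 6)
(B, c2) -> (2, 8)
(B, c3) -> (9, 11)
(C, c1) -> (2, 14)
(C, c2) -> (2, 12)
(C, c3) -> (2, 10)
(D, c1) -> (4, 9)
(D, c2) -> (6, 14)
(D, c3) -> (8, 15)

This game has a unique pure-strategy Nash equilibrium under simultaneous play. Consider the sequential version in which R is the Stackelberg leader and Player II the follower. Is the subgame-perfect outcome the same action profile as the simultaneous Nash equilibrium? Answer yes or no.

no

Backward induction with R moving first.
- A: Player II compares 8, 1, 7 and picks c1; R would get 11.
- B: Player II compares 6, 8, 11 and picks c3; R would get 9.
- C: Player II compares 14, 12, 10 and picks c1; R would get 2.
- D: Player II compares 9, 14, 15 and picks c3; R would get 8.
R's induced payoffs are 11, 9, 2, 8, so R commits to A. Subgame-perfect outcome: (A, c1) with payoffs (11, 8).
Under simultaneous play:
R's best replies: c1→B; c2→D; c3→B.
Player II's best replies: A→c1; B→c3; C→c1; D→c3.
The unique mutual best reply is (B, c3), giving (9, 11).
Sequential outcome (A, c1) differs from the Nash profile (B, c3).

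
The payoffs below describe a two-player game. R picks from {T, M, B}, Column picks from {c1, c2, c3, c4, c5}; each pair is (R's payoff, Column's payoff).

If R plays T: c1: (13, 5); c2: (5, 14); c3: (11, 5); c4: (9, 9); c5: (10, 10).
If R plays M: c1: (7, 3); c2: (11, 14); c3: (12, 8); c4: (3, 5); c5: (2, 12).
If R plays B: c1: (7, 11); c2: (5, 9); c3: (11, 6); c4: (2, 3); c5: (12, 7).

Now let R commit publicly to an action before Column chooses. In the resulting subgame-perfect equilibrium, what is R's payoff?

Column best-responds to each possible R move:
- T: Column compares 5, 14, 5, 9, 10 and picks c2; R would get 5.
- M: Column compares 3, 14, 8, 5, 12 and picks c2; R would get 11.
- B: Column compares 11, 9, 6, 3, 7 and picks c1; R would get 7.
Maximizing over 5, 11, 7, R chooses M. Subgame-perfect outcome: (M, c2) with payoffs (11, 14).

11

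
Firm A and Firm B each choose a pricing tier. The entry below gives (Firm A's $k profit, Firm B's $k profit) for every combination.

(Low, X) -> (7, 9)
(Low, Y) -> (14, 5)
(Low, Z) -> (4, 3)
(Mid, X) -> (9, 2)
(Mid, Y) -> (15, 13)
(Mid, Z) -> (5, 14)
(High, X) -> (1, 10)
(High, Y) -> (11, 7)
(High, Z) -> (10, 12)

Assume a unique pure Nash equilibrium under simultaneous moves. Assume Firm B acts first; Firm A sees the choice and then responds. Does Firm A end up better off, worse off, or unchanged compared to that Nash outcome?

Solve by backward induction (Firm B leads).
- X → Firm A plays Mid (best of 7, 9, 1); Firm B gets 2.
- Y → Firm A plays Mid (best of 14, 15, 11); Firm B gets 13.
- Z → Firm A plays High (best of 4, 5, 10); Firm B gets 12.
Among 2, 13, 12, the best is 13 at Y. Subgame-perfect outcome: (Mid, Y) with payoffs (15, 13).
Under simultaneous play:
Firm A's best replies: X→Mid; Y→Mid; Z→High.
Firm B's best replies: Low→X; Mid→Z; High→Z.
Only (High, Z) has each player best-responding; Nash payoffs (10, 12).
Firm A earns 15 sequentially versus 10 at the Nash outcome: better off.

better off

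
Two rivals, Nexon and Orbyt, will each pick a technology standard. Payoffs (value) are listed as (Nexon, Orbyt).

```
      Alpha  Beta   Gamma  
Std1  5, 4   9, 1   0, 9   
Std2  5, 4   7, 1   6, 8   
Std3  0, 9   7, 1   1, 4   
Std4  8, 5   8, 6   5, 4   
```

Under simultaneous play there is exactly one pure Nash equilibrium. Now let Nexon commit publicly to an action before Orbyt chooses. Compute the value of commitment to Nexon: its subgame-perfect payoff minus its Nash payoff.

Solve by backward induction (Nexon leads).
- Std1: BR = Gamma, leader payoff 0.
- Std2: BR = Gamma, leader payoff 6.
- Std3: BR = Alpha, leader payoff 0.
- Std4: BR = Beta, leader payoff 8.
Maximizing over 0, 6, 0, 8, Nexon chooses Std4. Subgame-perfect outcome: (Std4, Beta) with payoffs (8, 6).
Now find the simultaneous Nash equilibrium.
Nexon's best replies: Alpha→Std4; Beta→Std1; Gamma→Std2.
Orbyt's best replies: Std1→Gamma; Std2→Gamma; Std3→Alpha; Std4→Beta.
Only (Std2, Gamma) has each player best-responding; Nash payoffs (6, 8).
Nexon's commitment gain: 8 − 6 = 2.

2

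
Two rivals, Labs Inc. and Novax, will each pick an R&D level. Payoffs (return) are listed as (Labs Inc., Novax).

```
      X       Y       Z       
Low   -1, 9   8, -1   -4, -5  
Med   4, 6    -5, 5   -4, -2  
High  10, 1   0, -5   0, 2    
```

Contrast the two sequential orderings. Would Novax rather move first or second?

second

If Labs Inc. leads: Novax's best replies are Low→X, Med→X, High→Z; Labs Inc.'s induced payoffs -1, 4, 0; outcome (Med, X), payoffs (4, 6).
If Novax leads: Labs Inc.'s best replies are X→High, Y→Low, Z→High; Novax's induced payoffs 1, -1, 2; outcome (High, Z), payoffs (0, 2).
Novax gets 2 moving first and 6 moving second, so Novax prefers to move second.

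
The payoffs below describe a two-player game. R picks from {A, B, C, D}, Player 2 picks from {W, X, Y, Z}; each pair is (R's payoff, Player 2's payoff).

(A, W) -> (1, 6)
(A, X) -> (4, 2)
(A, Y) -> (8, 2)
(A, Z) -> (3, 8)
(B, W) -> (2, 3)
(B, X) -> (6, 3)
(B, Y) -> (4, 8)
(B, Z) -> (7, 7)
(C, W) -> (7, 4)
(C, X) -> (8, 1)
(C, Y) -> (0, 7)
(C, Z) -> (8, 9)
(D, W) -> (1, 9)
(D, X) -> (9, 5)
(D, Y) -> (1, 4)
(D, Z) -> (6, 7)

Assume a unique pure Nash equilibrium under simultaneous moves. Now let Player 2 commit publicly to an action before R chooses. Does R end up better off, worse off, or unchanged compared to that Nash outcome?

unchanged

R best-responds to each possible Player 2 move:
- W → R plays C (best of 1, 2, 7, 1); Player 2 gets 4.
- X → R plays D (best of 4, 6, 8, 9); Player 2 gets 5.
- Y → R plays A (best of 8, 4, 0, 1); Player 2 gets 2.
- Z → R plays C (best of 3, 7, 8, 6); Player 2 gets 9.
Among 4, 5, 2, 9, the best is 9 at Z. Subgame-perfect outcome: (C, Z) with payoffs (8, 9).
For the simultaneous game, intersect best replies.
R's best replies: W→C; X→D; Y→A; Z→C.
Player 2's best replies: A→Z; B→Y; C→Z; D→W.
Only (C, Z) has each player best-responding; Nash payoffs (8, 9).
R earns 8 sequentially versus 8 at the Nash outcome: unchanged.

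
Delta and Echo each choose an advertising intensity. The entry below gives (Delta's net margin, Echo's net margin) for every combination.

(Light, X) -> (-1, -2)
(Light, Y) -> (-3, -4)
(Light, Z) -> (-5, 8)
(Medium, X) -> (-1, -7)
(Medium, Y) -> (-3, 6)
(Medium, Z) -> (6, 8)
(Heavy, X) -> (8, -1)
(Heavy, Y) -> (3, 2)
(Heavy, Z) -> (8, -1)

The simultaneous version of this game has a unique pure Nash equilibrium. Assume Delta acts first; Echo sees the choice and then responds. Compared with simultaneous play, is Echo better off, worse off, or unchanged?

better off

Echo best-responds to each possible Delta move:
- Light: Echo compares -2, -4, 8 and picks Z; Delta would get -5.
- Medium: Echo compares -7, 6, 8 and picks Z; Delta would get 6.
- Heavy: Echo compares -1, 2, -1 and picks Y; Delta would get 3.
Maximizing over -5, 6, 3, Delta chooses Medium. Subgame-perfect outcome: (Medium, Z) with payoffs (6, 8).
Under simultaneous play:
Delta's best replies: X→Heavy; Y→Heavy; Z→Heavy.
Echo's best replies: Light→Z; Medium→Z; Heavy→Y.
Only (Heavy, Y) has each player best-responding; Nash payoffs (3, 2).
Echo earns 8 sequentially versus 2 at the Nash outcome: better off.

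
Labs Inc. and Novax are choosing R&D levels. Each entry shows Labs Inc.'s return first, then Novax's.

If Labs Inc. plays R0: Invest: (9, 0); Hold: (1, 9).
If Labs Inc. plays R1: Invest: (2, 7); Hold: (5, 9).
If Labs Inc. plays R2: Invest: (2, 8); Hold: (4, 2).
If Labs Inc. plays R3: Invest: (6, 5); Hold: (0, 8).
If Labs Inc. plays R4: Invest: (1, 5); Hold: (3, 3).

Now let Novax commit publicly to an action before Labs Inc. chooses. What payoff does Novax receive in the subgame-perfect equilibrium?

9

Labs Inc. best-responds to each possible Novax move:
- Invest: Labs Inc. compares 9, 2, 2, 6, 1 and picks R0; Novax would get 0.
- Hold: Labs Inc. compares 1, 5, 4, 0, 3 and picks R1; Novax would get 9.
Among 0, 9, the best is 9 at Hold. Subgame-perfect outcome: (R1, Hold) with payoffs (5, 9).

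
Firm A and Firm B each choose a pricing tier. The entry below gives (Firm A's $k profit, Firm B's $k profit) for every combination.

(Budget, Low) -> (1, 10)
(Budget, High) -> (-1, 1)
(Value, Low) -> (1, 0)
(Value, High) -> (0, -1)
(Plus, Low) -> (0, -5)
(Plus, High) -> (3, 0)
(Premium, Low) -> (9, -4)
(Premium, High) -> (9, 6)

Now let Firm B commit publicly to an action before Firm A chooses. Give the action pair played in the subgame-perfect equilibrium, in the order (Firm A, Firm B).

Backward induction with Firm B moving first.
- Low: Firm A compares 1, 1, 0, 9 and picks Premium; Firm B would get -4.
- High: Firm A compares -1, 0, 3, 9 and picks Premium; Firm B would get 6.
Among -4, 6, the best is 6 at High. Subgame-perfect outcome: (Premium, High) with payoffs (9, 6).

(Premium, High)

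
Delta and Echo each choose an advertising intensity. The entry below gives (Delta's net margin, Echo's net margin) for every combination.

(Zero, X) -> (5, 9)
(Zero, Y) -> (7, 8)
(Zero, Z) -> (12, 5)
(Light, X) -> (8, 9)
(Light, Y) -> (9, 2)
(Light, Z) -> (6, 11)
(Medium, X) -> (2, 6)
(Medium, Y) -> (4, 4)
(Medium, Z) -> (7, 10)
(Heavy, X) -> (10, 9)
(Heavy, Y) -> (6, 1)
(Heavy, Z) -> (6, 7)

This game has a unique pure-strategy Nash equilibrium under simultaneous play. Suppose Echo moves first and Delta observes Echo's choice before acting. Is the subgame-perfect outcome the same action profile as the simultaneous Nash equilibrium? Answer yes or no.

yes

Backward induction with Echo moving first.
- X: BR = Heavy, leader payoff 9.
- Y: BR = Light, leader payoff 2.
- Z: BR = Zero, leader payoff 5.
Echo's induced payoffs are 9, 2, 5, so Echo commits to X. Subgame-perfect outcome: (Heavy, X) with payoffs (10, 9).
Now find the simultaneous Nash equilibrium.
Delta's best replies: X→Heavy; Y→Light; Z→Zero.
Echo's best replies: Zero→X; Light→Z; Medium→Z; Heavy→X.
Only (Heavy, X) has each player best-responding; Nash payoffs (10, 9).
Sequential outcome (Heavy, X) coincides with the Nash profile (Heavy, X).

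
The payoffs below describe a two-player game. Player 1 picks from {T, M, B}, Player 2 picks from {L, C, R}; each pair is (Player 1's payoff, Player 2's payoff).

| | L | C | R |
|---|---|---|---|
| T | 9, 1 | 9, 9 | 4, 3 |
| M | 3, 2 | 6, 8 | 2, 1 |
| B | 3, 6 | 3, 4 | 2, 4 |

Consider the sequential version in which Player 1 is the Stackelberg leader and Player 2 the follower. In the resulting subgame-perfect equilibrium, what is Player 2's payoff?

Backward induction with Player 1 moving first.
- T → Player 2 plays C (best of 1, 9, 3); Player 1 gets 9.
- M → Player 2 plays C (best of 2, 8, 1); Player 1 gets 6.
- B → Player 2 plays L (best of 6, 4, 4); Player 1 gets 3.
Player 1's induced payoffs are 9, 6, 3, so Player 1 commits to T. Subgame-perfect outcome: (T, C) with payoffs (9, 9).

9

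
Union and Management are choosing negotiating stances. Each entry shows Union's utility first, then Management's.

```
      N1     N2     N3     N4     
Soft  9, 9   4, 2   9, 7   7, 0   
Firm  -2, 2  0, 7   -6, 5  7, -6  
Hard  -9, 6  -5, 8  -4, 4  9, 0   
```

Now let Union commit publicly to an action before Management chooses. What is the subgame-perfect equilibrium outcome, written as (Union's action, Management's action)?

(Soft, N1)

Work backward from Management's decision.
- Soft → Management plays N1 (best of 9, 2, 7, 0); Union gets 9.
- Firm → Management plays N2 (best of 2, 7, 5, -6); Union gets 0.
- Hard → Management plays N2 (best of 6, 8, 4, 0); Union gets -5.
Among 9, 0, -5, the best is 9 at Soft. Subgame-perfect outcome: (Soft, N1) with payoffs (9, 9).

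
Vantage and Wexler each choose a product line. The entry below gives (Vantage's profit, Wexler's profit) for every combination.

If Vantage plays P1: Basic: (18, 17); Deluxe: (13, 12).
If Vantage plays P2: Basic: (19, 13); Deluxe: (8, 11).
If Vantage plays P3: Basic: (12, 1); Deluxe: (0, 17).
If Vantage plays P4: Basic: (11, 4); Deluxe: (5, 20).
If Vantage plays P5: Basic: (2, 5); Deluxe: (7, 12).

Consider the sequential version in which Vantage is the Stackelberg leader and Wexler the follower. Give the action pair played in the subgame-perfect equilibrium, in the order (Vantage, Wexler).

Work backward from Wexler's decision.
- P1: Wexler compares 17, 12 and picks Basic; Vantage would get 18.
- P2: Wexler compares 13, 11 and picks Basic; Vantage would get 19.
- P3: Wexler compares 1, 17 and picks Deluxe; Vantage would get 0.
- P4: Wexler compares 4, 20 and picks Deluxe; Vantage would get 5.
- P5: Wexler compares 5, 12 and picks Deluxe; Vantage would get 7.
Maximizing over 18, 19, 0, 5, 7, Vantage chooses P2. Subgame-perfect outcome: (P2, Basic) with payoffs (19, 13).

(P2, Basic)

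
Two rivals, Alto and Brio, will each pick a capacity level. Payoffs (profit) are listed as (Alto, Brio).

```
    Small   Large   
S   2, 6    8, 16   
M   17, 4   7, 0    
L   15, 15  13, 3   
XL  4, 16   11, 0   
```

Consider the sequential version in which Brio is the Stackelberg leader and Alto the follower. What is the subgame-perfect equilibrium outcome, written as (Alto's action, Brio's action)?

(M, Small)

Solve by backward induction (Brio leads).
- Small: BR = M, leader payoff 4.
- Large: BR = L, leader payoff 3.
Among 4, 3, the best is 4 at Small. Subgame-perfect outcome: (M, Small) with payoffs (17, 4).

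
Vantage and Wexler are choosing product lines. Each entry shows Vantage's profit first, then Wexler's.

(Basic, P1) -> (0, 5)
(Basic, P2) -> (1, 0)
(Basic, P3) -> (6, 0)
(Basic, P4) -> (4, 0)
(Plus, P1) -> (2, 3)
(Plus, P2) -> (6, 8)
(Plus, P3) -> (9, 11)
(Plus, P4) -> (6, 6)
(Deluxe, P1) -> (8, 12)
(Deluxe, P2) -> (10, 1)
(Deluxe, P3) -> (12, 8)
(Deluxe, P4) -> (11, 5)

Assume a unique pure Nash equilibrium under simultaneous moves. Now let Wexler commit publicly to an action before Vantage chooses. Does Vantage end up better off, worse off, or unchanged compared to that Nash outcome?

Solve by backward induction (Wexler leads).
- P1: Vantage compares 0, 2, 8 and picks Deluxe; Wexler would get 12.
- P2: Vantage compares 1, 6, 10 and picks Deluxe; Wexler would get 1.
- P3: Vantage compares 6, 9, 12 and picks Deluxe; Wexler would get 8.
- P4: Vantage compares 4, 6, 11 and picks Deluxe; Wexler would get 5.
Among 12, 1, 8, 5, the best is 12 at P1. Subgame-perfect outcome: (Deluxe, P1) with payoffs (8, 12).
Under simultaneous play:
Vantage's best replies: P1→Deluxe; P2→Deluxe; P3→Deluxe; P4→Deluxe.
Wexler's best replies: Basic→P1; Plus→P3; Deluxe→P1.
Only (Deluxe, P1) has each player best-responding; Nash payoffs (8, 12).
Vantage earns 8 sequentially versus 8 at the Nash outcome: unchanged.

unchanged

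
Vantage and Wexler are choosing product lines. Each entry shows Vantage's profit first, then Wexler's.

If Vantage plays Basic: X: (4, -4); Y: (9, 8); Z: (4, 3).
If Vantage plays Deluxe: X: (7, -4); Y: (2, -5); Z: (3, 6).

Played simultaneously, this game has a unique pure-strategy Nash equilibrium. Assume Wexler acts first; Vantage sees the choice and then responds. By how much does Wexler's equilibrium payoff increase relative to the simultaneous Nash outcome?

0

Backward induction with Wexler moving first.
- X: BR = Deluxe, leader payoff -4.
- Y: BR = Basic, leader payoff 8.
- Z: BR = Basic, leader payoff 3.
Maximizing over -4, 8, 3, Wexler chooses Y. Subgame-perfect outcome: (Basic, Y) with payoffs (9, 8).
Under simultaneous play:
Vantage's best replies: X→Deluxe; Y→Basic; Z→Basic.
Wexler's best replies: Basic→Y; Deluxe→Z.
Only (Basic, Y) has each player best-responding; Nash payoffs (9, 8).
Wexler's commitment gain: 8 − 8 = 0.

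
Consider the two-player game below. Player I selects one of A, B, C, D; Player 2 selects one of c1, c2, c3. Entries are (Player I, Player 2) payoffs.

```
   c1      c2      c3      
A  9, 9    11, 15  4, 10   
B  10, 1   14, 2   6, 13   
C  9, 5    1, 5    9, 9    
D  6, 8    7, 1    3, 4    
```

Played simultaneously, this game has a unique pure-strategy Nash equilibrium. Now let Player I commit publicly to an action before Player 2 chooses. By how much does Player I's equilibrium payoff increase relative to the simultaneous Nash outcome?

Solve by backward induction (Player I leads).
- A: Player 2 compares 9, 15, 10 and picks c2; Player I would get 11.
- B: Player 2 compares 1, 2, 13 and picks c3; Player I would get 6.
- C: Player 2 compares 5, 5, 9 and picks c3; Player I would get 9.
- D: Player 2 compares 8, 1, 4 and picks c1; Player I would get 6.
Player I's induced payoffs are 11, 6, 9, 6, so Player I commits to A. Subgame-perfect outcome: (A, c2) with payoffs (11, 15).
For the simultaneous game, intersect best replies.
Player I's best replies: c1→B; c2→B; c3→C.
Player 2's best replies: A→c2; B→c3; C→c3; D→c1.
Only (C, c3) has each player best-responding; Nash payoffs (9, 9).
Player I's commitment gain: 11 − 9 = 2.

2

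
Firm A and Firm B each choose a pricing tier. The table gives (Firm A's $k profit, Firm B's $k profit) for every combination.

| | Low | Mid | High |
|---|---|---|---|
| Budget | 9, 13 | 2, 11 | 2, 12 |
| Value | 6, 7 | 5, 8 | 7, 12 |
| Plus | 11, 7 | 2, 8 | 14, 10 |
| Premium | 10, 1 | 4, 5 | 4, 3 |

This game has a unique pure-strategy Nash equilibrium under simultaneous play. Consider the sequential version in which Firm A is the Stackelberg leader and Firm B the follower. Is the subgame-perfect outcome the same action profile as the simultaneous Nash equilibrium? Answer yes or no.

Backward induction with Firm A moving first.
- Budget: BR = Low, leader payoff 9.
- Value: BR = High, leader payoff 7.
- Plus: BR = High, leader payoff 14.
- Premium: BR = Mid, leader payoff 4.
Among 9, 7, 14, 4, the best is 14 at Plus. Subgame-perfect outcome: (Plus, High) with payoffs (14, 10).
Now find the simultaneous Nash equilibrium.
Firm A's best replies: Low→Plus; Mid→Value; High→Plus.
Firm B's best replies: Budget→Low; Value→High; Plus→High; Premium→Mid.
The unique mutual best reply is (Plus, High), giving (14, 10).
Sequential outcome (Plus, High) coincides with the Nash profile (Plus, High).

yes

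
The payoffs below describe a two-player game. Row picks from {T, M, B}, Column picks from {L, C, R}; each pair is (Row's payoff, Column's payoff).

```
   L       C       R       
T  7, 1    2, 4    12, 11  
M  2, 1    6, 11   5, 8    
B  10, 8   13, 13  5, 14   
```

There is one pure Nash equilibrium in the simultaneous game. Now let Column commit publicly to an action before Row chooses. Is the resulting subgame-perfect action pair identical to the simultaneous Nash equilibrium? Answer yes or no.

no

Work backward from Row's decision.
- L: BR = B, leader payoff 8.
- C: BR = B, leader payoff 13.
- R: BR = T, leader payoff 11.
Among 8, 13, 11, the best is 13 at C. Subgame-perfect outcome: (B, C) with payoffs (13, 13).
For the simultaneous game, intersect best replies.
Row's best replies: L→B; C→B; R→T.
Column's best replies: T→R; M→C; B→R.
Only (T, R) has each player best-responding; Nash payoffs (12, 11).
Sequential outcome (B, C) differs from the Nash profile (T, R).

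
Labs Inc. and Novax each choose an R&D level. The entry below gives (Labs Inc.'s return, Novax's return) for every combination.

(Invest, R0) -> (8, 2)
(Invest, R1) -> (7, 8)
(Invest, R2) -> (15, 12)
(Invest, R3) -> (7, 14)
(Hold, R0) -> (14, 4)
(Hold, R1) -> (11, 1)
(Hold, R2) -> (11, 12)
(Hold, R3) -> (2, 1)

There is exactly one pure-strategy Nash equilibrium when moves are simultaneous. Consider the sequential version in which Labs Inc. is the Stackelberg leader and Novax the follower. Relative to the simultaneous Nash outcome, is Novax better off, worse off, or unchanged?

worse off

Work backward from Novax's decision.
- Invest → Novax plays R3 (best of 2, 8, 12, 14); Labs Inc. gets 7.
- Hold → Novax plays R2 (best of 4, 1, 12, 1); Labs Inc. gets 11.
Among 7, 11, the best is 11 at Hold. Subgame-perfect outcome: (Hold, R2) with payoffs (11, 12).
For the simultaneous game, intersect best replies.
Labs Inc.'s best replies: R0→Hold; R1→Hold; R2→Invest; R3→Invest.
Novax's best replies: Invest→R3; Hold→R2.
Only (Invest, R3) has each player best-responding; Nash payoffs (7, 14).
Novax earns 12 sequentially versus 14 at the Nash outcome: worse off.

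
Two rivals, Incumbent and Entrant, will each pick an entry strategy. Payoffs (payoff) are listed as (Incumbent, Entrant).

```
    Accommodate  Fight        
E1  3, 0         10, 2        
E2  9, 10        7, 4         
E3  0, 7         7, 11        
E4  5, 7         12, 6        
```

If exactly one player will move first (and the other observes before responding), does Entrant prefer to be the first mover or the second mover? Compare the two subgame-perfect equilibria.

If Incumbent leads: Entrant's best replies are E1→Fight, E2→Accommodate, E3→Fight, E4→Accommodate; Incumbent's induced payoffs 10, 9, 7, 5; outcome (E1, Fight), payoffs (10, 2).
If Entrant leads: Incumbent's best replies are Accommodate→E2, Fight→E4; Entrant's induced payoffs 10, 6; outcome (E2, Accommodate), payoffs (9, 10).
Entrant gets 10 moving first and 2 moving second, so Entrant prefers to move first.

first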